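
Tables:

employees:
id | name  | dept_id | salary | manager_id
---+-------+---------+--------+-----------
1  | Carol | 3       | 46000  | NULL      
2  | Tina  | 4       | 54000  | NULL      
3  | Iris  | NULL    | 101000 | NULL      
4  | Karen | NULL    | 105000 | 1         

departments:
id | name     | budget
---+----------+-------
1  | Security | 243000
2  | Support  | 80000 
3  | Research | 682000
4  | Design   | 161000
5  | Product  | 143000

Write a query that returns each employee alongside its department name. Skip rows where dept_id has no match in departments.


INNER JOIN keeps only employees rows whose dept_id matches an id in departments. Walk through each employee:
  - employee 1 (Carol): dept_id=3 -> matches Research
  - employee 2 (Tina): dept_id=4 -> matches Design
  - employee 3 (Iris): dept_id=NULL, no match -> dropped
  - employee 4 (Karen): dept_id=NULL, no match -> dropped
So 2 of 4 rows are dropped.

SQL:
SELECT a.name, b.name AS department
FROM employees a
INNER JOIN departments b ON a.dept_id = b.id

Result:
name  | department
------+-----------
Carol | Research  
Tina  | Design    


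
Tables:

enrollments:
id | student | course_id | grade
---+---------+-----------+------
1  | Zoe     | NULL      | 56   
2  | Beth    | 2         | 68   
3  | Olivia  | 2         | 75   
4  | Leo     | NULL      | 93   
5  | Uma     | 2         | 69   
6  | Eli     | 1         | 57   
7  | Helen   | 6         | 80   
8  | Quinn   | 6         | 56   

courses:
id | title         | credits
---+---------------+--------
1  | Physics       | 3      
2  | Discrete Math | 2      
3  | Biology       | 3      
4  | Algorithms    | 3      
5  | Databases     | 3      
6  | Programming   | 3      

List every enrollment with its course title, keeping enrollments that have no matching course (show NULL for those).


LEFT JOIN keeps every row from enrollments (the left table); where course_id has no match in courses, the course columns become NULL. Walk through each enrollment:
  - enrollment 1 (Zoe): course_id=NULL, no match -> kept with NULL
  - enrollment 2 (Beth): course_id=2 -> matches Discrete Math
  - enrollment 3 (Olivia): course_id=2 -> matches Discrete Math
  - enrollment 4 (Leo): course_id=NULL, no match -> kept with NULL
  - enrollment 5 (Uma): course_id=2 -> matches Discrete Math
  - enrollment 6 (Eli): course_id=1 -> matches Physics
  - enrollment 7 (Helen): course_id=6 -> matches Programming
  - enrollment 8 (Quinn): course_id=6 -> matches Programming
All 8 rows appear; 2 have NULL course.

SQL:
SELECT a.student, b.title AS course
FROM enrollments a
LEFT JOIN courses b ON a.course_id = b.id

Result:
student | course       
--------+--------------
Zoe     | NULL         
Beth    | Discrete Math
Olivia  | Discrete Math
Leo     | NULL         
Uma     | Discrete Math
Eli     | Physics      
Helen   | Programming  
Quinn   | Programming  


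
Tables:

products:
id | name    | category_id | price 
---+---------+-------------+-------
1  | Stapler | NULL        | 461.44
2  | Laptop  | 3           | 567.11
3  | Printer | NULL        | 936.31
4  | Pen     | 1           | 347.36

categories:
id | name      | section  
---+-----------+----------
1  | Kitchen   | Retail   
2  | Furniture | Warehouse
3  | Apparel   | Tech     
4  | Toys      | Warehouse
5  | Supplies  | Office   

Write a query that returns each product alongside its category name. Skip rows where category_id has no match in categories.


INNER JOIN keeps only products rows whose category_id matches an id in categories. Walk through each product:
  - product 1 (Stapler): category_id=NULL, no match -> dropped
  - product 2 (Laptop): category_id=3 -> matches Apparel
  - product 3 (Printer): category_id=NULL, no match -> dropped
  - product 4 (Pen): category_id=1 -> matches Kitchen
So 2 of 4 rows are dropped.

SQL:
SELECT a.name, b.name AS category
FROM products a
INNER JOIN categories b ON a.category_id = b.id

Result:
name   | category
-------+---------
Laptop | Apparel 
Pen    | Kitchen 


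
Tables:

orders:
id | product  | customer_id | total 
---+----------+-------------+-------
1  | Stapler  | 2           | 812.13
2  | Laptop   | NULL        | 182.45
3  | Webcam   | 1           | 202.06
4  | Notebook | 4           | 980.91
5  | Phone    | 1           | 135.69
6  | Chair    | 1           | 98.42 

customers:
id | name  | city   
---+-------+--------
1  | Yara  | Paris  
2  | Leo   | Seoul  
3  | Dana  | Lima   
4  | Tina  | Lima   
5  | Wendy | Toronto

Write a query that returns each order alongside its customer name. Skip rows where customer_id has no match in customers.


INNER JOIN keeps only orders rows whose customer_id matches an id in customers. Walk through each order:
  - order 1 (Stapler): customer_id=2 -> matches Leo
  - order 2 (Laptop): customer_id=NULL, no match -> dropped
  - order 3 (Webcam): customer_id=1 -> matches Yara
  - order 4 (Notebook): customer_id=4 -> matches Tina
  - order 5 (Phone): customer_id=1 -> matches Yara
  - order 6 (Chair): customer_id=1 -> matches Yara
So 1 of 6 rows is dropped.

SQL:
SELECT a.product, b.name AS customer
FROM orders a
INNER JOIN customers b ON a.customer_id = b.id

Result:
product  | customer
---------+---------
Stapler  | Leo     
Webcam   | Yara    
Notebook | Tina    
Phone    | Yara    
Chair    | Yara    


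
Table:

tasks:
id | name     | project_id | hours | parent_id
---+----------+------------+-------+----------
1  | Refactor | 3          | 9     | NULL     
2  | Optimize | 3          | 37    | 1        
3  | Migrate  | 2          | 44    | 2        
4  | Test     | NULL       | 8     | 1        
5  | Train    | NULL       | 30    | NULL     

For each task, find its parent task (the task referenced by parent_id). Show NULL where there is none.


This is a self-join: tasks is joined to a second copy of itself, matching each row's parent_id to another row's id. Use LEFT JOIN so rows with parent_id=NULL are kept.
  - task 1 (Refactor): parent_id=NULL -> NULL
  - task 2 (Optimize): parent_id=1 -> Refactor
  - task 3 (Migrate): parent_id=2 -> Optimize
  - task 4 (Test): parent_id=1 -> Refactor
  - task 5 (Train): parent_id=NULL -> NULL

SQL:
SELECT a.name AS item, b.name AS parent
FROM tasks a
LEFT JOIN tasks b ON a.parent_id = b.id

Result:
item     | parent  
---------+---------
Refactor | NULL    
Optimize | Refactor
Migrate  | Optimize
Test     | Refactor
Train    | NULL    


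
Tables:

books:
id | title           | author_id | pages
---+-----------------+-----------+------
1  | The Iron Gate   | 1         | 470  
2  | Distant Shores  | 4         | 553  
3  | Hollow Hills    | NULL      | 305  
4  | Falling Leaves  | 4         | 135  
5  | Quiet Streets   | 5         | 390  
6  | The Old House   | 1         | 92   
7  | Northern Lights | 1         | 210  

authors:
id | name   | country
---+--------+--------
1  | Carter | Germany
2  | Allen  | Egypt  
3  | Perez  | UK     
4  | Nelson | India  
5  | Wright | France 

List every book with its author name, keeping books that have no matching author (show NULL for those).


LEFT JOIN keeps every row from books (the left table); where author_id has no match in authors, the author columns become NULL. Walk through each book:
  - book 1 (The Iron Gate): author_id=1 -> matches Carter
  - book 2 (Distant Shores): author_id=4 -> matches Nelson
  - book 3 (Hollow Hills): author_id=NULL, no match -> kept with NULL
  - book 4 (Falling Leaves): author_id=4 -> matches Nelson
  - book 5 (Quiet Streets): author_id=5 -> matches Wright
  - book 6 (The Old House): author_id=1 -> matches Carter
  - book 7 (Northern Lights): author_id=1 -> matches Carter
All 7 rows appear; 1 has NULL author.

SQL:
SELECT a.title, b.name AS author
FROM books a
LEFT JOIN authors b ON a.author_id = b.id

Result:
title           | author
----------------+-------
The Iron Gate   | Carter
Distant Shores  | Nelson
Hollow Hills    | NULL  
Falling Leaves  | Nelson
Quiet Streets   | Wright
The Old House   | Carter
Northern Lights | Carter


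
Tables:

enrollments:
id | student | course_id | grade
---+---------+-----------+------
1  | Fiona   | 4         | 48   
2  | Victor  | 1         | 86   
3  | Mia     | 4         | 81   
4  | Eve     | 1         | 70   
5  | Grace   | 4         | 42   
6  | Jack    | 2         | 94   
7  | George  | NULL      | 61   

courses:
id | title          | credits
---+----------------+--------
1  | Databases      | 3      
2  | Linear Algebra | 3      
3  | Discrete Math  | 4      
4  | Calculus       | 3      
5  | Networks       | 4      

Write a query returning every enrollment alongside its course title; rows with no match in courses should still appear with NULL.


LEFT JOIN keeps every row from enrollments (the left table); where course_id has no match in courses, the course columns become NULL. Walk through each enrollment:
  - enrollment 1 (Fiona): course_id=4 -> matches Calculus
  - enrollment 2 (Victor): course_id=1 -> matches Databases
  - enrollment 3 (Mia): course_id=4 -> matches Calculus
  - enrollment 4 (Eve): course_id=1 -> matches Databases
  - enrollment 5 (Grace): course_id=4 -> matches Calculus
  - enrollment 6 (Jack): course_id=2 -> matches Linear Algebra
  - enrollment 7 (George): course_id=NULL, no match -> kept with NULL
All 7 rows appear; 1 has NULL course.

SQL:
SELECT a.student, b.title AS course
FROM enrollments a
LEFT JOIN courses b ON a.course_id = b.id

Result:
student | course        
--------+---------------
Fiona   | Calculus      
Victor  | Databases     
Mia     | Calculus      
Eve     | Databases     
Grace   | Calculus      
Jack    | Linear Algebra
George  | NULL          


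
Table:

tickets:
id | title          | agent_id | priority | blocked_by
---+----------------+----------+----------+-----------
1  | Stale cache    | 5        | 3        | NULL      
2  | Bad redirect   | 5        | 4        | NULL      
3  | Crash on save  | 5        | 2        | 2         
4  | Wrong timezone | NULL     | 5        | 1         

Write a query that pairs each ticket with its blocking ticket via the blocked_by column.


This is a self-join: tickets is joined to a second copy of itself, matching each row's blocked_by to another row's id. Use LEFT JOIN so rows with blocked_by=NULL are kept.
  - ticket 1 (Stale cache): blocked_by=NULL -> NULL
  - ticket 2 (Bad redirect): blocked_by=NULL -> NULL
  - ticket 3 (Crash on save): blocked_by=2 -> Bad redirect
  - ticket 4 (Wrong timezone): blocked_by=1 -> Stale cache

SQL:
SELECT a.title AS item, b.title AS blocked_by
FROM tickets a
LEFT JOIN tickets b ON a.blocked_by = b.id

Result:
item           | blocked_by  
---------------+-------------
Stale cache    | NULL        
Bad redirect   | NULL        
Crash on save  | Bad redirect
Wrong timezone | Stale cache 


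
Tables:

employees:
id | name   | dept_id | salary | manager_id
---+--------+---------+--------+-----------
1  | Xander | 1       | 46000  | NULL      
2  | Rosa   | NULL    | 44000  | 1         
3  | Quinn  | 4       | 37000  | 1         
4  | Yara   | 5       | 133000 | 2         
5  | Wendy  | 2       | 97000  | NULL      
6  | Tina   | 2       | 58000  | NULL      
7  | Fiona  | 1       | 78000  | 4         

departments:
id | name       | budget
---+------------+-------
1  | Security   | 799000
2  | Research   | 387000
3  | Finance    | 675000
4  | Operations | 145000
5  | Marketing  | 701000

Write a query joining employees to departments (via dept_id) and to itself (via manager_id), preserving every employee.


Two LEFT JOINs from the same base table employees: one to departments via dept_id, one to employees itself via manager_id. Both are LEFT so every employee is preserved.
Match against departments:
  - employee 1 (Xander): dept_id=1 -> matches Security
  - employee 2 (Rosa): dept_id=NULL, no match -> kept with NULL
  - employee 3 (Quinn): dept_id=4 -> matches Operations
  - employee 4 (Yara): dept_id=5 -> matches Marketing
  - employee 5 (Wendy): dept_id=2 -> matches Research
  - employee 6 (Tina): dept_id=2 -> matches Research
  - employee 7 (Fiona): dept_id=1 -> matches Security
Match against employees (self):
  - employee 1 (Xander): manager_id=NULL -> NULL
  - employee 2 (Rosa): manager_id=1 -> Xander
  - employee 3 (Quinn): manager_id=1 -> Xander
  - employee 4 (Yara): manager_id=2 -> Rosa
  - employee 5 (Wendy): manager_id=NULL -> NULL
  - employee 6 (Tina): manager_id=NULL -> NULL
  - employee 7 (Fiona): manager_id=4 -> Yara

SQL:
SELECT a.name, b.name AS department, c.name AS manager
FROM employees a
LEFT JOIN departments b ON a.dept_id = b.id
LEFT JOIN employees c ON a.manager_id = c.id

Result:
name   | department | manager
-------+------------+--------
Xander | Security   | NULL   
Rosa   | NULL       | Xander 
Quinn  | Operations | Xander 
Yara   | Marketing  | Rosa   
Wendy  | Research   | NULL   
Tina   | Research   | NULL   
Fiona  | Security   | Yara   


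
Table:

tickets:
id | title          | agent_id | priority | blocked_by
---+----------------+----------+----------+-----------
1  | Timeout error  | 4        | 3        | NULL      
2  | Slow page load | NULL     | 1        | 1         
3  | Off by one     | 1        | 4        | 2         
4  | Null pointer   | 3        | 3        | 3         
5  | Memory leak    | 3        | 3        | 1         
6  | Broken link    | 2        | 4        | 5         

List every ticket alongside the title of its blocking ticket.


This is a self-join: tickets is joined to a second copy of itself, matching each row's blocked_by to another row's id. Use LEFT JOIN so rows with blocked_by=NULL are kept.
  - ticket 1 (Timeout error): blocked_by=NULL -> NULL
  - ticket 2 (Slow page load): blocked_by=1 -> Timeout error
  - ticket 3 (Off by one): blocked_by=2 -> Slow page load
  - ticket 4 (Null pointer): blocked_by=3 -> Off by one
  - ticket 5 (Memory leak): blocked_by=1 -> Timeout error
  - ticket 6 (Broken link): blocked_by=5 -> Memory leak

SQL:
SELECT a.title AS item, b.title AS blocked_by
FROM tickets a
LEFT JOIN tickets b ON a.blocked_by = b.id

Result:
item           | blocked_by    
---------------+---------------
Timeout error  | NULL          
Slow page load | Timeout error 
Off by one     | Slow page load
Null pointer   | Off by one    
Memory leak    | Timeout error 
Broken link    | Memory leak   


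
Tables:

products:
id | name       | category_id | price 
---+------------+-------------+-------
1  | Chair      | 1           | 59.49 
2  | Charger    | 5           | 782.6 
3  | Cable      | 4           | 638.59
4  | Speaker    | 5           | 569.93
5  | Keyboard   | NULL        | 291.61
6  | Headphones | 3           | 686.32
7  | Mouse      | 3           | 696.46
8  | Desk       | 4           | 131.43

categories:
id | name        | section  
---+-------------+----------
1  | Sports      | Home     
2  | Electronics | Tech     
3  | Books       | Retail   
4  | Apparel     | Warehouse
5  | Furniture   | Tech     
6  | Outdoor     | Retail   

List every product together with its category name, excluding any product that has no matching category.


INNER JOIN keeps only products rows whose category_id matches an id in categories. Walk through each product:
  - product 1 (Chair): category_id=1 -> matches Sports
  - product 2 (Charger): category_id=5 -> matches Furniture
  - product 3 (Cable): category_id=4 -> matches Apparel
  - product 4 (Speaker): category_id=5 -> matches Furniture
  - product 5 (Keyboard): category_id=NULL, no match -> dropped
  - product 6 (Headphones): category_id=3 -> matches Books
  - product 7 (Mouse): category_id=3 -> matches Books
  - product 8 (Desk): category_id=4 -> matches Apparel
So 1 of 8 rows is dropped.

SQL:
SELECT a.name, b.name AS category
FROM products a
INNER JOIN categories b ON a.category_id = b.id

Result:
name       | category 
-----------+----------
Chair      | Sports   
Charger    | Furniture
Cable      | Apparel  
Speaker    | Furniture
Headphones | Books    
Mouse      | Books    
Desk       | Apparel  


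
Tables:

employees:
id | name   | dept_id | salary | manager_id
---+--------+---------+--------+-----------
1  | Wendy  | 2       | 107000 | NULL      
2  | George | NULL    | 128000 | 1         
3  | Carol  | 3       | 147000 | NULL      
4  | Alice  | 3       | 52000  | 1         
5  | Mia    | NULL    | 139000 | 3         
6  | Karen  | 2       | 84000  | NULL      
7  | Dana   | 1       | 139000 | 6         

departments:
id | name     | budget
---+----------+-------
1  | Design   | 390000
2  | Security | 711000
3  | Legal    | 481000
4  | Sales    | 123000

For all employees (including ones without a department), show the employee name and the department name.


LEFT JOIN keeps every row from employees (the left table); where dept_id has no match in departments, the department columns become NULL. Walk through each employee:
  - employee 1 (Wendy): dept_id=2 -> matches Security
  - employee 2 (George): dept_id=NULL, no match -> kept with NULL
  - employee 3 (Carol): dept_id=3 -> matches Legal
  - employee 4 (Alice): dept_id=3 -> matches Legal
  - employee 5 (Mia): dept_id=NULL, no match -> kept with NULL
  - employee 6 (Karen): dept_id=2 -> matches Security
  - employee 7 (Dana): dept_id=1 -> matches Design
All 7 rows appear; 2 have NULL department.

SQL:
SELECT a.name, b.name AS department
FROM employees a
LEFT JOIN departments b ON a.dept_id = b.id

Result:
name   | department
-------+-----------
Wendy  | Security  
George | NULL      
Carol  | Legal     
Alice  | Legal     
Mia    | NULL      
Karen  | Security  
Dana   | Design    


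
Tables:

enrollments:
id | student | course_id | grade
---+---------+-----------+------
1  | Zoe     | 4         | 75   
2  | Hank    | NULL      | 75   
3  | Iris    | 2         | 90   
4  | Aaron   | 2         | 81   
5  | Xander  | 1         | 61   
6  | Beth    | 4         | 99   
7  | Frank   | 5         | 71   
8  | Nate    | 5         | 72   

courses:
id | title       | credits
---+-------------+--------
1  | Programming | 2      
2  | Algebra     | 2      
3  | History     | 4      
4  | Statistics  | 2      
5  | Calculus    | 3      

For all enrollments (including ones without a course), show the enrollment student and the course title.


LEFT JOIN keeps every row from enrollments (the left table); where course_id has no match in courses, the course columns become NULL. Walk through each enrollment:
  - enrollment 1 (Zoe): course_id=4 -> matches Statistics
  - enrollment 2 (Hank): course_id=NULL, no match -> kept with NULL
  - enrollment 3 (Iris): course_id=2 -> matches Algebra
  - enrollment 4 (Aaron): course_id=2 -> matches Algebra
  - enrollment 5 (Xander): course_id=1 -> matches Programming
  - enrollment 6 (Beth): course_id=4 -> matches Statistics
  - enrollment 7 (Frank): course_id=5 -> matches Calculus
  - enrollment 8 (Nate): course_id=5 -> matches Calculus
All 8 rows appear; 1 has NULL course.

SQL:
SELECT a.student, b.title AS course
FROM enrollments a
LEFT JOIN courses b ON a.course_id = b.id

Result:
student | course     
--------+------------
Zoe     | Statistics 
Hank    | NULL       
Iris    | Algebra    
Aaron   | Algebra    
Xander  | Programming
Beth    | Statistics 
Frank   | Calculus   
Nate    | Calculus   


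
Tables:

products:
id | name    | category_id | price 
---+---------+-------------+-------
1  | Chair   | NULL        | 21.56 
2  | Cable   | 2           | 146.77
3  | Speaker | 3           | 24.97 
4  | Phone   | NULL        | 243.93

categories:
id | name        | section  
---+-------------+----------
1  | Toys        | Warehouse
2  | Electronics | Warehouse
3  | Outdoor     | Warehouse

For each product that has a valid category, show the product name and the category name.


INNER JOIN keeps only products rows whose category_id matches an id in categories. Walk through each product:
  - product 1 (Chair): category_id=NULL, no match -> dropped
  - product 2 (Cable): category_id=2 -> matches Electronics
  - product 3 (Speaker): category_id=3 -> matches Outdoor
  - product 4 (Phone): category_id=NULL, no match -> dropped
So 2 of 4 rows are dropped.

SQL:
SELECT a.name, b.name AS category
FROM products a
INNER JOIN categories b ON a.category_id = b.id

Result:
name    | category   
--------+------------
Cable   | Electronics
Speaker | Outdoor    


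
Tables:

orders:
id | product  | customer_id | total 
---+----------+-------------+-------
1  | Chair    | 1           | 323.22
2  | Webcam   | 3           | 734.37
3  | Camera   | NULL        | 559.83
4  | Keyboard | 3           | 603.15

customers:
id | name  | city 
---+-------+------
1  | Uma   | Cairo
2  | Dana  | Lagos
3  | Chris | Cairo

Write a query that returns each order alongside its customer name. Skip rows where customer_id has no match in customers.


INNER JOIN keeps only orders rows whose customer_id matches an id in customers. Walk through each order:
  - order 1 (Chair): customer_id=1 -> matches Uma
  - order 2 (Webcam): customer_id=3 -> matches Chris
  - order 3 (Camera): customer_id=NULL, no match -> dropped
  - order 4 (Keyboard): customer_id=3 -> matches Chris
So 1 of 4 rows is dropped.

SQL:
SELECT a.product, b.name AS customer
FROM orders a
INNER JOIN customers b ON a.customer_id = b.id

Result:
product  | customer
---------+---------
Chair    | Uma     
Webcam   | Chris   
Keyboard | Chris   


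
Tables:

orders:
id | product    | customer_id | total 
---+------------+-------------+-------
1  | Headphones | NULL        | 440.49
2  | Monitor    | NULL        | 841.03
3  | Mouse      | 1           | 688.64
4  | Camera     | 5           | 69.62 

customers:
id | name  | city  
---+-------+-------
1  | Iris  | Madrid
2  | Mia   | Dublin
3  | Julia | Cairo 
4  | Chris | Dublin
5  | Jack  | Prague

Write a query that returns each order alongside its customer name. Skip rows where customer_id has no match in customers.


INNER JOIN keeps only orders rows whose customer_id matches an id in customers. Walk through each order:
  - order 1 (Headphones): customer_id=NULL, no match -> dropped
  - order 2 (Monitor): customer_id=NULL, no match -> dropped
  - order 3 (Mouse): customer_id=1 -> matches Iris
  - order 4 (Camera): customer_id=5 -> matches Jack
So 2 of 4 rows are dropped.

SQL:
SELECT a.product, b.name AS customer
FROM orders a
INNER JOIN customers b ON a.customer_id = b.id

Result:
product | customer
--------+---------
Mouse   | Iris    
Camera  | Jack    


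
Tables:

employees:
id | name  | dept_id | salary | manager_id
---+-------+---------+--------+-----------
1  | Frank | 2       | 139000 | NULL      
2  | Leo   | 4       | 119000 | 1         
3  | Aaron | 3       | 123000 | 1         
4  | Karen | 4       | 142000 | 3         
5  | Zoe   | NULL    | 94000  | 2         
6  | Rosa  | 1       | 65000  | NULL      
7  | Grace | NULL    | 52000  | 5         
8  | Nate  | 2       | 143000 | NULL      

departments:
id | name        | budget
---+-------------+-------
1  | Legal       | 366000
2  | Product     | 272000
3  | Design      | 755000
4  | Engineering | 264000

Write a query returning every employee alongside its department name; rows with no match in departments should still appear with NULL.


LEFT JOIN keeps every row from employees (the left table); where dept_id has no match in departments, the department columns become NULL. Walk through each employee:
  - employee 1 (Frank): dept_id=2 -> matches Product
  - employee 2 (Leo): dept_id=4 -> matches Engineering
  - employee 3 (Aaron): dept_id=3 -> matches Design
  - employee 4 (Karen): dept_id=4 -> matches Engineering
  - employee 5 (Zoe): dept_id=NULL, no match -> kept with NULL
  - employee 6 (Rosa): dept_id=1 -> matches Legal
  - employee 7 (Grace): dept_id=NULL, no match -> kept with NULL
  - employee 8 (Nate): dept_id=2 -> matches Product
All 8 rows appear; 2 have NULL department.

SQL:
SELECT a.name, b.name AS department
FROM employees a
LEFT JOIN departments b ON a.dept_id = b.id

Result:
name  | department 
------+------------
Frank | Product    
Leo   | Engineering
Aaron | Design     
Karen | Engineering
Zoe   | NULL       
Rosa  | Legal      
Grace | NULL       
Nate  | Product    


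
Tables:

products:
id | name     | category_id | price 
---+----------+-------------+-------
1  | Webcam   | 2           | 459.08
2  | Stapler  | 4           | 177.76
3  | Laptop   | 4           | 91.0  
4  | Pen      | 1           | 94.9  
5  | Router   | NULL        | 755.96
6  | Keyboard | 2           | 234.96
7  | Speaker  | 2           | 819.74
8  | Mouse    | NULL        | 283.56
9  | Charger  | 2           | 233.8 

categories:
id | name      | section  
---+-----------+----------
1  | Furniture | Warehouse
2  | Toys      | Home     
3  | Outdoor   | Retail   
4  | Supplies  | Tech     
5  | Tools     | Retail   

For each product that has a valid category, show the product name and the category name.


INNER JOIN keeps only products rows whose category_id matches an id in categories. Walk through each product:
  - product 1 (Webcam): category_id=2 -> matches Toys
  - product 2 (Stapler): category_id=4 -> matches Supplies
  - product 3 (Laptop): category_id=4 -> matches Supplies
  - product 4 (Pen): category_id=1 -> matches Furniture
  - product 5 (Router): category_id=NULL, no match -> dropped
  - product 6 (Keyboard): category_id=2 -> matches Toys
  - product 7 (Speaker): category_id=2 -> matches Toys
  - product 8 (Mouse): category_id=NULL, no match -> dropped
  - product 9 (Charger): category_id=2 -> matches Toys
So 2 of 9 rows are dropped.

SQL:
SELECT a.name, b.name AS category
FROM products a
INNER JOIN categories b ON a.category_id = b.id

Result:
name     | category 
---------+----------
Webcam   | Toys     
Stapler  | Supplies 
Laptop   | Supplies 
Pen      | Furniture
Keyboard | Toys     
Speaker  | Toys     
Charger  | Toys     


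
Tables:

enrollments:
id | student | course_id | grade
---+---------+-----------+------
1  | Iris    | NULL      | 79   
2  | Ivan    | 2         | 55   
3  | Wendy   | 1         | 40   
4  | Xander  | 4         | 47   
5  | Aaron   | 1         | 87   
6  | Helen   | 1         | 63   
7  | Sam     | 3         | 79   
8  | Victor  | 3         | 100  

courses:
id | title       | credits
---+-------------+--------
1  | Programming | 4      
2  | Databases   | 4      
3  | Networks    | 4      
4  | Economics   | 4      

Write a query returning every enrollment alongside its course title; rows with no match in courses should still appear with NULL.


LEFT JOIN keeps every row from enrollments (the left table); where course_id has no match in courses, the course columns become NULL. Walk through each enrollment:
  - enrollment 1 (Iris): course_id=NULL, no match -> kept with NULL
  - enrollment 2 (Ivan): course_id=2 -> matches Databases
  - enrollment 3 (Wendy): course_id=1 -> matches Programming
  - enrollment 4 (Xander): course_id=4 -> matches Economics
  - enrollment 5 (Aaron): course_id=1 -> matches Programming
  - enrollment 6 (Helen): course_id=1 -> matches Programming
  - enrollment 7 (Sam): course_id=3 -> matches Networks
  - enrollment 8 (Victor): course_id=3 -> matches Networks
All 8 rows appear; 1 has NULL course.

SQL:
SELECT a.student, b.title AS course
FROM enrollments a
LEFT JOIN courses b ON a.course_id = b.id

Result:
student | course     
--------+------------
Iris    | NULL       
Ivan    | Databases  
Wendy   | Programming
Xander  | Economics  
Aaron   | Programming
Helen   | Programming
Sam     | Networks   
Victor  | Networks   


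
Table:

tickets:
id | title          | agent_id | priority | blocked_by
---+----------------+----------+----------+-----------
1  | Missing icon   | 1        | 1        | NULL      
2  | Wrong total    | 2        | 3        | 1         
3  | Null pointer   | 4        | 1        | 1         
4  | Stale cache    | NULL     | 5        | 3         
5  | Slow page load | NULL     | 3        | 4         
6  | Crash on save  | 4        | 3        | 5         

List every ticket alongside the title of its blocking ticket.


This is a self-join: tickets is joined to a second copy of itself, matching each row's blocked_by to another row's id. Use LEFT JOIN so rows with blocked_by=NULL are kept.
  - ticket 1 (Missing icon): blocked_by=NULL -> NULL
  - ticket 2 (Wrong total): blocked_by=1 -> Missing icon
  - ticket 3 (Null pointer): blocked_by=1 -> Missing icon
  - ticket 4 (Stale cache): blocked_by=3 -> Null pointer
  - ticket 5 (Slow page load): blocked_by=4 -> Stale cache
  - ticket 6 (Crash on save): blocked_by=5 -> Slow page load

SQL:
SELECT a.title AS item, b.title AS blocked_by
FROM tickets a
LEFT JOIN tickets b ON a.blocked_by = b.id

Result:
item           | blocked_by    
---------------+---------------
Missing icon   | NULL          
Wrong total    | Missing icon  
Null pointer   | Missing icon  
Stale cache    | Null pointer  
Slow page load | Stale cache   
Crash on save  | Slow page load


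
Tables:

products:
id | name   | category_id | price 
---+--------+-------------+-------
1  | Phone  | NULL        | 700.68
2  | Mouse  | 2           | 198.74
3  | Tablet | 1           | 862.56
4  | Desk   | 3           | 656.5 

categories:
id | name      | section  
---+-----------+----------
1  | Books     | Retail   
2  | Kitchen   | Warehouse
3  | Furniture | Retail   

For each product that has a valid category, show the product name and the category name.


INNER JOIN keeps only products rows whose category_id matches an id in categories. Walk through each product:
  - product 1 (Phone): category_id=NULL, no match -> dropped
  - product 2 (Mouse): category_id=2 -> matches Kitchen
  - product 3 (Tablet): category_id=1 -> matches Books
  - product 4 (Desk): category_id=3 -> matches Furniture
So 1 of 4 rows is dropped.

SQL:
SELECT a.name, b.name AS category
FROM products a
INNER JOIN categories b ON a.category_id = b.id

Result:
name   | category 
-------+----------
Mouse  | Kitchen  
Tablet | Books    
Desk   | Furniture


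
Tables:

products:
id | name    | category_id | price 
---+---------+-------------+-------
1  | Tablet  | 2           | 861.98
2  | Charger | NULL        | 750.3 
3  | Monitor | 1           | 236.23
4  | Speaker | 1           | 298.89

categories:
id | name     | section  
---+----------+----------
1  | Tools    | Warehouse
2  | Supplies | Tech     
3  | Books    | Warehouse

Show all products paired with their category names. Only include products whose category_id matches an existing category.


INNER JOIN keeps only products rows whose category_id matches an id in categories. Walk through each product:
  - product 1 (Tablet): category_id=2 -> matches Supplies
  - product 2 (Charger): category_id=NULL, no match -> dropped
  - product 3 (Monitor): category_id=1 -> matches Tools
  - product 4 (Speaker): category_id=1 -> matches Tools
So 1 of 4 rows is dropped.

SQL:
SELECT a.name, b.name AS category
FROM products a
INNER JOIN categories b ON a.category_id = b.id

Result:
name    | category
--------+---------
Tablet  | Supplies
Monitor | Tools   
Speaker | Tools   


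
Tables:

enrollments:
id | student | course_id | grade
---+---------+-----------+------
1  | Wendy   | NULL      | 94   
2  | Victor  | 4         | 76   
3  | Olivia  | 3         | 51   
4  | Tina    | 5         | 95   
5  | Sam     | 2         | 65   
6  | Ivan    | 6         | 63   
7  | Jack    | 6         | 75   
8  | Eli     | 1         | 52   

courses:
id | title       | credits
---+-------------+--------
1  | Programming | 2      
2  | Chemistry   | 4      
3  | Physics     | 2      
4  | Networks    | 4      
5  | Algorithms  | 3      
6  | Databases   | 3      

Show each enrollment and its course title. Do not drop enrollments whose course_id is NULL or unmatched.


LEFT JOIN keeps every row from enrollments (the left table); where course_id has no match in courses, the course columns become NULL. Walk through each enrollment:
  - enrollment 1 (Wendy): course_id=NULL, no match -> kept with NULL
  - enrollment 2 (Victor): course_id=4 -> matches Networks
  - enrollment 3 (Olivia): course_id=3 -> matches Physics
  - enrollment 4 (Tina): course_id=5 -> matches Algorithms
  - enrollment 5 (Sam): course_id=2 -> matches Chemistry
  - enrollment 6 (Ivan): course_id=6 -> matches Databases
  - enrollment 7 (Jack): course_id=6 -> matches Databases
  - enrollment 8 (Eli): course_id=1 -> matches Programming
All 8 rows appear; 1 has NULL course.

SQL:
SELECT a.student, b.title AS course
FROM enrollments a
LEFT JOIN courses b ON a.course_id = b.id

Result:
student | course     
--------+------------
Wendy   | NULL       
Victor  | Networks   
Olivia  | Physics    
Tina    | Algorithms 
Sam     | Chemistry  
Ivan    | Databases  
Jack    | Databases  
Eli     | Programming


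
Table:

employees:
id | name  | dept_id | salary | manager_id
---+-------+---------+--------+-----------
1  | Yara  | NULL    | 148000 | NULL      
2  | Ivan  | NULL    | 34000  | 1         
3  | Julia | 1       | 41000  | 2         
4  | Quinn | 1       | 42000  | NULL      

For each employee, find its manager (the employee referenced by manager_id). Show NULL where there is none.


This is a self-join: employees is joined to a second copy of itself, matching each row's manager_id to another row's id. Use LEFT JOIN so rows with manager_id=NULL are kept.
  - employee 1 (Yara): manager_id=NULL -> NULL
  - employee 2 (Ivan): manager_id=1 -> Yara
  - employee 3 (Julia): manager_id=2 -> Ivan
  - employee 4 (Quinn): manager_id=NULL -> NULL

SQL:
SELECT a.name AS item, b.name AS manager
FROM employees a
LEFT JOIN employees b ON a.manager_id = b.id

Result:
item  | manager
------+--------
Yara  | NULL   
Ivan  | Yara   
Julia | Ivan   
Quinn | NULL   


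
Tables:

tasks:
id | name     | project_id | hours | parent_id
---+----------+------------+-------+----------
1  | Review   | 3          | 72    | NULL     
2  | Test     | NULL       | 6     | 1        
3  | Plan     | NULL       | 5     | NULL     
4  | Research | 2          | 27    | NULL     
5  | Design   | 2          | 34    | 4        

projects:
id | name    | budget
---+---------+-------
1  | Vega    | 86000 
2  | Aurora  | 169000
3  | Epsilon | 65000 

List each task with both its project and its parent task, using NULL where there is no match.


Two LEFT JOINs from the same base table tasks: one to projects via project_id, one to tasks itself via parent_id. Both are LEFT so every task is preserved.
Match against projects:
  - task 1 (Review): project_id=3 -> matches Epsilon
  - task 2 (Test): project_id=NULL, no match -> kept with NULL
  - task 3 (Plan): project_id=NULL, no match -> kept with NULL
  - task 4 (Research): project_id=2 -> matches Aurora
  - task 5 (Design): project_id=2 -> matches Aurora
Match against tasks (self):
  - task 1 (Review): parent_id=NULL -> NULL
  - task 2 (Test): parent_id=1 -> Review
  - task 3 (Plan): parent_id=NULL -> NULL
  - task 4 (Research): parent_id=NULL -> NULL
  - task 5 (Design): parent_id=4 -> Research

SQL:
SELECT a.name, b.name AS project, c.name AS parent
FROM tasks a
LEFT JOIN projects b ON a.project_id = b.id
LEFT JOIN tasks c ON a.parent_id = c.id

Result:
name     | project | parent  
---------+---------+---------
Review   | Epsilon | NULL    
Test     | NULL    | Review  
Plan     | NULL    | NULL    
Research | Aurora  | NULL    
Design   | Aurora  | Research


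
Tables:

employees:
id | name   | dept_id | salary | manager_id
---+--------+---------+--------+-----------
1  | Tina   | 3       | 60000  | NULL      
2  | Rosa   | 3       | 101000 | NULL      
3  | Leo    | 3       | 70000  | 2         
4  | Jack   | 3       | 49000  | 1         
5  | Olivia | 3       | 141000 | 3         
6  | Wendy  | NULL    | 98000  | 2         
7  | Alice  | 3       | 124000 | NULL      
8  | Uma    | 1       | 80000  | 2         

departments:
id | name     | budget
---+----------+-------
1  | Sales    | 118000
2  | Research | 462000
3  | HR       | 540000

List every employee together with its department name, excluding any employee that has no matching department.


INNER JOIN keeps only employees rows whose dept_id matches an id in departments. Walk through each employee:
  - employee 1 (Tina): dept_id=3 -> matches HR
  - employee 2 (Rosa): dept_id=3 -> matches HR
  - employee 3 (Leo): dept_id=3 -> matches HR
  - employee 4 (Jack): dept_id=3 -> matches HR
  - employee 5 (Olivia): dept_id=3 -> matches HR
  - employee 6 (Wendy): dept_id=NULL, no match -> dropped
  - employee 7 (Alice): dept_id=3 -> matches HR
  - employee 8 (Uma): dept_id=1 -> matches Sales
So 1 of 8 rows is dropped.

SQL:
SELECT a.name, b.name AS department
FROM employees a
INNER JOIN departments b ON a.dept_id = b.id

Result:
name   | department
-------+-----------
Tina   | HR        
Rosa   | HR        
Leo    | HR        
Jack   | HR        
Olivia | HR        
Alice  | HR        
Uma    | Sales     


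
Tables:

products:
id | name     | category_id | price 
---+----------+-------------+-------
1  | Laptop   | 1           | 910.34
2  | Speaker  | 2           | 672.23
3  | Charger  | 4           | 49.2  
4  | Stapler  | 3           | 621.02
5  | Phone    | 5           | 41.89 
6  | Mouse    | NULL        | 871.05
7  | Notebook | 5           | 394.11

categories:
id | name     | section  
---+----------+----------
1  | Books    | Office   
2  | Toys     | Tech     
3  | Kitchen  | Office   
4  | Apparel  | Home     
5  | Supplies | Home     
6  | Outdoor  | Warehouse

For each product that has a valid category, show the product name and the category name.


INNER JOIN keeps only products rows whose category_id matches an id in categories. Walk through each product:
  - product 1 (Laptop): category_id=1 -> matches Books
  - product 2 (Speaker): category_id=2 -> matches Toys
  - product 3 (Charger): category_id=4 -> matches Apparel
  - product 4 (Stapler): category_id=3 -> matches Kitchen
  - product 5 (Phone): category_id=5 -> matches Supplies
  - product 6 (Mouse): category_id=NULL, no match -> dropped
  - product 7 (Notebook): category_id=5 -> matches Supplies
So 1 of 7 rows is dropped.

SQL:
SELECT a.name, b.name AS category
FROM products a
INNER JOIN categories b ON a.category_id = b.id

Result:
name     | category
---------+---------
Laptop   | Books   
Speaker  | Toys    
Charger  | Apparel 
Stapler  | Kitchen 
Phone    | Supplies
Notebook | Supplies


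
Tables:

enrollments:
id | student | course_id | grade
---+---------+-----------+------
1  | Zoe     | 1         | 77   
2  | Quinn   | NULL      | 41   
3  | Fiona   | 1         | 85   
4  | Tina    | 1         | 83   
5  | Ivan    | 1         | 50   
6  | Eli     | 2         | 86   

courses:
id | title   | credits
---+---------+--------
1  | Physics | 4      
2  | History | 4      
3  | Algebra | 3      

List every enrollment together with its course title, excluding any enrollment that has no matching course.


INNER JOIN keeps only enrollments rows whose course_id matches an id in courses. Walk through each enrollment:
  - enrollment 1 (Zoe): course_id=1 -> matches Physics
  - enrollment 2 (Quinn): course_id=NULL, no match -> dropped
  - enrollment 3 (Fiona): course_id=1 -> matches Physics
  - enrollment 4 (Tina): course_id=1 -> matches Physics
  - enrollment 5 (Ivan): course_id=1 -> matches Physics
  - enrollment 6 (Eli): course_id=2 -> matches History
So 1 of 6 rows is dropped.

SQL:
SELECT a.student, b.title AS course
FROM enrollments a
INNER JOIN courses b ON a.course_id = b.id

Result:
student | course 
--------+--------
Zoe     | Physics
Fiona   | Physics
Tina    | Physics
Ivan    | Physics
Eli     | History


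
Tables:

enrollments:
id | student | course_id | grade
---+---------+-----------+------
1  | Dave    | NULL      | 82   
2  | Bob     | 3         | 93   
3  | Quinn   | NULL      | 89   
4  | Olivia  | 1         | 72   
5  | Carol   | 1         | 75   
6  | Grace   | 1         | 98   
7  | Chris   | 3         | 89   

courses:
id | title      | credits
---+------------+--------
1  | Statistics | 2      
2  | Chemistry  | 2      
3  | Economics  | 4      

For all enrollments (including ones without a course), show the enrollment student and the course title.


LEFT JOIN keeps every row from enrollments (the left table); where course_id has no match in courses, the course columns become NULL. Walk through each enrollment:
  - enrollment 1 (Dave): course_id=NULL, no match -> kept with NULL
  - enrollment 2 (Bob): course_id=3 -> matches Economics
  - enrollment 3 (Quinn): course_id=NULL, no match -> kept with NULL
  - enrollment 4 (Olivia): course_id=1 -> matches Statistics
  - enrollment 5 (Carol): course_id=1 -> matches Statistics
  - enrollment 6 (Grace): course_id=1 -> matches Statistics
  - enrollment 7 (Chris): course_id=3 -> matches Economics
All 7 rows appear; 2 have NULL course.

SQL:
SELECT a.student, b.title AS course
FROM enrollments a
LEFT JOIN courses b ON a.course_id = b.id

Result:
student | course    
--------+-----------
Dave    | NULL      
Bob     | Economics 
Quinn   | NULL      
Olivia  | Statistics
Carol   | Statistics
Grace   | Statistics
Chris   | Economics 
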